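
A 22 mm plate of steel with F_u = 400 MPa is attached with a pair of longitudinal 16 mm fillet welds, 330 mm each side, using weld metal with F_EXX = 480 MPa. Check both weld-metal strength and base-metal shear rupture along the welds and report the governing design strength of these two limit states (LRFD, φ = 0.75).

φR_n ≈ 1610 kN (weld metal governs)

t_e = 0.707 × 16 = 11.31 mm; L = 660 mm.
Weld metal: φR_n = 0.75 × 0.6 × 480 × 11.31 × 660 × 10⁻³ = 1613 kN.
Base metal (shear rupture): φR_n = 0.75 × 0.6 × 400 × 22 × 660 × 10⁻³ = 2614 kN.
Governing: weld metal.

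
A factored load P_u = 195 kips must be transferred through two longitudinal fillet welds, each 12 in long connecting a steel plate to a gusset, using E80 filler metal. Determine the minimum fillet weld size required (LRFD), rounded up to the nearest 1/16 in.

E80XX → F_EXX = 80 ksi.
Total weld length L = 24 in.
Required throat t_e = P_u / (φ × 0.6 F_EXX × L) = 195 / (0.75 × 0.6 × 80 × 24) = 0.2257 in.
Required leg w = t_e / 0.707 = 0.3192 in → use 3/8 in.

w = 3/8 in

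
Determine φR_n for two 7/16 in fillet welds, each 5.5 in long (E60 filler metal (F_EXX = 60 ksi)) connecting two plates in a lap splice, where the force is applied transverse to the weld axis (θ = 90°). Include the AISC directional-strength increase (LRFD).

t_e = 0.707 × 0.4375 = 0.3093 in; A_we = 0.3093 × 11 = 3.402 in².
Directional factor: 1.0 + 0.5 sin^1.5(90°) = 1.5.
F_nw = 0.6 × 60 × 1.5 = 54 ksi.
φR_n = 0.75 × 54 × 3.402 = 137.8 kips.

φR_n ≈ 138 kips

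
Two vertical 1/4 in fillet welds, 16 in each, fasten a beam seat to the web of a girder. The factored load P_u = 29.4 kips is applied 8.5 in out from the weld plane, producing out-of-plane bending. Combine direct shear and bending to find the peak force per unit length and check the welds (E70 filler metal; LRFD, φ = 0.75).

E70XX → F_EXX = 70 ksi.
L_w = 2 × 16 = 32 in; section modulus (unit throat) S = 2 × L²/6 = 85.33 in².
Direct shear f_v = P/L_w = 29.4/32 = 0.9187 kip/in.
Moment M = P × e = 29.4 × 8.5 = 249.9 kip·in; bending f_b = M/S = 2.929 kip/in.
f_max = √(f_v² + f_b²) = √(0.9187² + 2.929²) = 3.069 kip/in.
φr_n = 0.75 × 0.6 × 70 × (0.707 × 0.25) = 5.568 kip/in → adequate.

f_max ≈ 3.07 kip/in; adequate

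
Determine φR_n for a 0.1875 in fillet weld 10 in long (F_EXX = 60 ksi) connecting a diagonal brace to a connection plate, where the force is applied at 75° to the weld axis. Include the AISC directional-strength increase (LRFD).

t_e = 0.707 × 0.1875 = 0.1326 in; A_we = 0.1326 × 10 = 1.326 in².
Directional factor: 1.0 + 0.5 sin^1.5(75°) = 1.475.
F_nw = 0.6 × 60 × 1.475 = 53.09 ksi.
φR_n = 0.75 × 53.09 × 1.326 = 52.78 kips.

φR_n ≈ 52.8 kips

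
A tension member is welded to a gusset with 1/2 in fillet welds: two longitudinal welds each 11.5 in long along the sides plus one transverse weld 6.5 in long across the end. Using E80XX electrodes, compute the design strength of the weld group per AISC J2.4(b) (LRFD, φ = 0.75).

E80XX → F_EXX = 80 ksi.
t_e = 0.707 × 0.5 = 0.3535 in.
R_nwl = 0.6 × 80 × 0.3535 × 23 = 390.3 kip (longitudinal, 2 welds).
R_nwt = 0.6 × 80 × 0.3535 × 6.5 = 110.3 kip (transverse, base value).
(i) R_nwl + R_nwt = 500.6 kip; (ii) 0.85 R_nwl + 1.5 R_nwt = 497.2 kip.
R_n = max = 500.6 kip [governs: (i)]; φR_n = 375.4 kip.

φR_n ≈ 375 kip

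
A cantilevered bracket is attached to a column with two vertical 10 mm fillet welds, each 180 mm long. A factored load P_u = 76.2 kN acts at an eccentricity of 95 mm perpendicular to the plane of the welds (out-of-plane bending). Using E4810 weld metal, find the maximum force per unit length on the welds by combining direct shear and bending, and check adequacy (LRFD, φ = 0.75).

f_max ≈ 703 N/mm; adequate

E48XX → F_EXX = 480 MPa.
L_w = 2 × 180 = 360 mm; section modulus (unit throat) S = 2 × L²/6 = 10800 mm².
Direct shear f_v = P/L_w = 76.2×10³/360 = 211.7 N/mm.
Moment M = P × e = 76.2×10³ × 95 = 7239000 N·mm; bending f_b = M/S = 670.3 N/mm.
f_max = √(f_v² + f_b²) = √(211.7² + 670.3²) = 702.9 N/mm.
φr_n = 0.75 × 0.6 × 480 × (0.707 × 10) = 1527 N/mm → adequate.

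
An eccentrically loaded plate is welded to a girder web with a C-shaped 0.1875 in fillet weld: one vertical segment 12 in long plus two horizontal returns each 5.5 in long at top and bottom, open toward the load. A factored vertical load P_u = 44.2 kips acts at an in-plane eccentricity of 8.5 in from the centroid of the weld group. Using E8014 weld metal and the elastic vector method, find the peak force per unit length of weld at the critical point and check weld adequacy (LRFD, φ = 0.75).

f_max ≈ 5.81 kip/in; NOT adequate

E80XX → F_EXX = 80 ksi.
Total weld length L_w = 23 in. Treat welds as unit-width lines.
Centroid: x̄ = 2×5.5×2.75 / 23 = 1.315 in from the vertical weld.
Polar moment about centroid: J = I_x + I_y = [12³/12 + 2×5.5×6²] + [12×1.315² + 2(5.5³/12 + 5.5×1.435²)] = 611.1 in³.
Direct shear f_v = P/L_w = 44.2 / 23 = 1.922 kip/in (vertical).
Torsion M = P·e = 44.2 × 8.5 = 375.7 kip·in.
Critical point at (x, y) = (4.185, 6) from centroid. f_tx = M·y/J = 3.689 kip/in; f_ty = M·x/J = 2.573 kip/in.
Resultant f_max = √[f_tx² + (f_v + f_ty)²] = √[3.689² + (1.922 + 2.573)²] = 5.814 kip/in.
Capacity per unit length: φr_n = 0.75 × 0.6 × 80 × (0.707 × 0.1875) = 4.772 kip/in.
5.814 > 4.772 → NOT adequate.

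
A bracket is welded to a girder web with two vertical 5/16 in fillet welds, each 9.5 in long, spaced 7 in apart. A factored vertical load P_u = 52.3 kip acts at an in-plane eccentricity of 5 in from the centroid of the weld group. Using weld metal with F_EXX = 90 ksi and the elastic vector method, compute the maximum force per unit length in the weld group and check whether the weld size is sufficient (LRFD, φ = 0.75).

f_max ≈ 6.15 kip/in; adequate

Total weld length L_w = 19 in. Treat welds as unit-width lines.
Polar moment about centroid: J = 2[d³/12 + d(b/2)²] = 2[9.5³/12 + 9.5×3.5²] = 375.6 in³.
Direct shear f_v = P/L_w = 52.3 / 19 = 2.753 kip/in (vertical).
Torsion M = P·e = 52.3 × 5 = 261.5 kip·in.
Critical point at (x, y) = (3.5, 4.75) from centroid. f_tx = M·y/J = 3.307 kip/in; f_ty = M·x/J = 2.436 kip/in.
Resultant f_max = √[f_tx² + (f_v + f_ty)²] = √[3.307² + (2.753 + 2.436)²] = 6.153 kip/in.
Capacity per unit length: φr_n = 0.75 × 0.6 × 90 × (0.707 × 0.3125) = 8.948 kip/in.
6.153 ≤ 8.948 → adequate.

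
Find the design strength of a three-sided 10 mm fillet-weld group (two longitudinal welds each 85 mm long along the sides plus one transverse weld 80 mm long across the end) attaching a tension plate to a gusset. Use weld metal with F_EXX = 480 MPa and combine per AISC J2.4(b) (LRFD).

φR_n ≈ 404 kN

t_e = 0.707 × 10 = 7.07 mm.
R_nwl = 0.6 × 480 × 7.07 × 170 × 10⁻³ = 346.1 kN (longitudinal, 2 welds).
R_nwt = 0.6 × 480 × 7.07 × 80 × 10⁻³ = 162.9 kN (transverse, base value).
(i) R_nwl + R_nwt = 509 kN; (ii) 0.85 R_nwl + 1.5 R_nwt = 538.6 kN.
R_n = max = 538.6 kN [governs: (ii)]; φR_n = 403.9 kN.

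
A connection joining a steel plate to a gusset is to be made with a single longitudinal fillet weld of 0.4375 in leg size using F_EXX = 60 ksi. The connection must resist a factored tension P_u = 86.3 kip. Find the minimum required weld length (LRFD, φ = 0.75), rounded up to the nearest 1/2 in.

L = 10.5 in

Throat t_e = 0.707 × 0.4375 = 0.3093 in.
φr_n = 0.75 × 0.6 × 60 × 0.3093 = 8.351 kip/in.
L_req = P_u / φr_n = 86.3 / 8.351 = 10.33 in total.
Round up → use L = 10.5 in.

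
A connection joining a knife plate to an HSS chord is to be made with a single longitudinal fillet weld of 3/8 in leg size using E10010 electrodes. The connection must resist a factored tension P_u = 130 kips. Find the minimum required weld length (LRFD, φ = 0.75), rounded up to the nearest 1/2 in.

E100XX → F_EXX = 100 ksi.
Throat t_e = 0.707 × 0.375 = 0.2651 in.
φr_n = 0.75 × 0.6 × 100 × 0.2651 = 11.93 kips/in.
L_req = P_u / φr_n = 130 / 11.93 = 10.9 in total.
Round up → use L = 11 in.

L = 11 in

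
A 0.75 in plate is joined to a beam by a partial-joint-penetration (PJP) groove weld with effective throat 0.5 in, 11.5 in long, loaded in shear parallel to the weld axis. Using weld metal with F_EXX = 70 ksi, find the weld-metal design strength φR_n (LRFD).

Effective throat (given) t_e = 0.5 in.
A_we = 0.5 × 11.5 = 5.75 in².
F_nw = 0.6 F_EXX = 42 ksi.
φR_n = 0.75 × 42 × 5.75 = 181.1 kip.

φR_n ≈ 181 kip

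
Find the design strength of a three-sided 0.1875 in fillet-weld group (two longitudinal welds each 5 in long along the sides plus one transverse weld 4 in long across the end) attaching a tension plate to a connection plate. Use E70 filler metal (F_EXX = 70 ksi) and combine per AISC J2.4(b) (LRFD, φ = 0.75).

t_e = 0.707 × 0.1875 = 0.1326 in.
R_nwl = 0.6 × 70 × 0.1326 × 10 = 55.68 kip (longitudinal, 2 welds).
R_nwt = 0.6 × 70 × 0.1326 × 4 = 22.27 kip (transverse, base value).
(i) R_nwl + R_nwt = 77.95 kip; (ii) 0.85 R_nwl + 1.5 R_nwt = 80.73 kip.
R_n = max = 80.73 kip [governs: (ii)]; φR_n = 60.55 kip.

φR_n ≈ 60.5 kip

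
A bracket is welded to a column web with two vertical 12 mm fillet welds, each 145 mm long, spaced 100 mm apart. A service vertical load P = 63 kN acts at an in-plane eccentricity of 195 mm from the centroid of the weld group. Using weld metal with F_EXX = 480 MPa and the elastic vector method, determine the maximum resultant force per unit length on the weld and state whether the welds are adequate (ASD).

Total weld length L_w = 290 mm. Treat welds as unit-width lines.
Polar moment about centroid: J = 2[d³/12 + d(b/2)²] = 2[145³/12 + 145×50²] = 1233000 mm³.
Direct shear f_v = P/L_w = 63×10³ / 290 = 217.2 N/mm (vertical).
Torsion M = P·e = 63×10³ × 195 = 12285000 N·mm.
Critical point at (x, y) = (50, 72.5) from centroid. f_tx = M·y/J = 722.3 N/mm; f_ty = M·x/J = 498.1 N/mm.
Resultant f_max = √[f_tx² + (f_v + f_ty)²] = √[722.3² + (217.2 + 498.1)²] = 1017 N/mm.
Capacity per unit length: r_n/Ω = (1/2.0) × 0.6 × 480 × (0.707 × 12) = 1222 N/mm.
1017 ≤ 1222 → adequate.

f_max ≈ 1020 N/mm; adequate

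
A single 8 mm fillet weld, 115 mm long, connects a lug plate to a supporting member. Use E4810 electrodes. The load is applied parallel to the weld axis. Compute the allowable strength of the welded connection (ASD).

E48XX → F_EXX = 480 MPa.
Effective throat t_e = 0.707 × 8 = 5.656 mm.
Total length L = 115 mm; A_we = 5.656 × 115 = 650.4 mm².
F_nw = 0.6 F_EXX = 0.6 × 480 = 288 MPa.
R_n = 288 × 650.4 × 10⁻³ = 187.3 kN; R_n/Ω = 187.3/2.0 = 93.66 kN.

R_n/Ω ≈ 93.7 kN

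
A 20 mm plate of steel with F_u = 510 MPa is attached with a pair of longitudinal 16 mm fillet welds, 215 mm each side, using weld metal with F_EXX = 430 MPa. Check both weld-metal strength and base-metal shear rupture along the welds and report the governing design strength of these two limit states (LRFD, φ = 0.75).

t_e = 0.707 × 16 = 11.31 mm; L = 430 mm.
Weld metal: φR_n = 0.75 × 0.6 × 430 × 11.31 × 430 × 10⁻³ = 941.2 kN.
Base metal (shear rupture): φR_n = 0.75 × 0.6 × 510 × 20 × 430 × 10⁻³ = 1974 kN.
Governing: weld metal.

φR_n ≈ 941 kN (weld metal governs)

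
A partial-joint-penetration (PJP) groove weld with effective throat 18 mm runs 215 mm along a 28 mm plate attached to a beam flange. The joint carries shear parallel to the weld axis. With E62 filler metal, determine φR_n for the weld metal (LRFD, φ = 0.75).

E62XX → F_EXX = 620 MPa.
Effective throat (given) t_e = 18 mm.
A_we = 18 × 215 = 3870 mm².
F_nw = 0.6 F_EXX = 372 MPa.
φR_n = 0.75 × 372 × 3870 × 10⁻³ = 1080 kN.

φR_n ≈ 1080 kN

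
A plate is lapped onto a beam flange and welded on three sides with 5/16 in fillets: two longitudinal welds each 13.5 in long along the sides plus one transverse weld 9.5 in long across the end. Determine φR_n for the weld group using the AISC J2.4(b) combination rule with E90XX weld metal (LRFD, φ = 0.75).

E90XX → F_EXX = 90 ksi.
t_e = 0.707 × 0.3125 = 0.2209 in.
R_nwl = 0.6 × 90 × 0.2209 × 27 = 322.1 kip (longitudinal, 2 welds).
R_nwt = 0.6 × 90 × 0.2209 × 9.5 = 113.3 kip (transverse, base value).
(i) R_nwl + R_nwt = 435.5 kip; (ii) 0.85 R_nwl + 1.5 R_nwt = 443.8 kip.
R_n = max = 443.8 kip [governs: (ii)]; φR_n = 332.9 kip.

φR_n ≈ 333 kip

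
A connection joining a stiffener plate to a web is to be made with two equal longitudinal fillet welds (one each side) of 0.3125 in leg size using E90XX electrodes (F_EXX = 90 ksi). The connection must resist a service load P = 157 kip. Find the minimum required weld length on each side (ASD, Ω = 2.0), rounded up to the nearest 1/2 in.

L = 13.5 in on each side

Throat t_e = 0.707 × 0.3125 = 0.2209 in.
r_n/Ω = (0.6 × 90 × 0.2209) / 2.0 = 5.965 kip/in.
L_req = P / (r_n/Ω) = 157 / 5.965 = 26.32 in total.
Per side: 26.32 / 2 = 13.16 in.
Round up → use L = 13.5 in on each side.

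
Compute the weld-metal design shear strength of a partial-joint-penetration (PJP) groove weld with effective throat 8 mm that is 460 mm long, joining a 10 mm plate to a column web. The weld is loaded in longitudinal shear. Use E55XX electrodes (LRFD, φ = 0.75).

E55XX → F_EXX = 550 MPa.
Effective throat (given) t_e = 8 mm.
A_we = 8 × 460 = 3680 mm².
F_nw = 0.6 F_EXX = 330 MPa.
φR_n = 0.75 × 330 × 3680 × 10⁻³ = 910.8 kN.

φR_n ≈ 911 kN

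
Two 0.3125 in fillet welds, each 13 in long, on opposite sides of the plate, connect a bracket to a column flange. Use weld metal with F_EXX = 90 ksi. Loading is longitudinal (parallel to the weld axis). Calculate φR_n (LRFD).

Effective throat t_e = 0.707 × 0.3125 = 0.2209 in.
Total length L = 26 in; A_we = 0.2209 × 26 = 5.744 in².
F_nw = 0.6 F_EXX = 0.6 × 90 = 54 ksi.
φR_n = 0.75 × 54 × 5.744 = 232.6 kips.

φR_n ≈ 233 kips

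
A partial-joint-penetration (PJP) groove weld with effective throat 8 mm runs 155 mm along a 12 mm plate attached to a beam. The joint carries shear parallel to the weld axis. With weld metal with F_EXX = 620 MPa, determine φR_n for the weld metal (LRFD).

φR_n ≈ 346 kN

Effective throat (given) t_e = 8 mm.
A_we = 8 × 155 = 1240 mm².
F_nw = 0.6 F_EXX = 372 MPa.
φR_n = 0.75 × 372 × 1240 × 10⁻³ = 346 kN.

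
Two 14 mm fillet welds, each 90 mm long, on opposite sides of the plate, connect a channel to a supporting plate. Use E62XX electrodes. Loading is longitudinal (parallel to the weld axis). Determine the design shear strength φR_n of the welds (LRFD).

E62XX → F_EXX = 620 MPa.
Effective throat t_e = 0.707 × 14 = 9.898 mm.
Total length L = 180 mm; A_we = 9.898 × 180 = 1782 mm².
F_nw = 0.6 F_EXX = 0.6 × 620 = 372 MPa.
φR_n = 0.75 × 372 × 1782 × 10⁻³ = 497.1 kN.

φR_n ≈ 497 kN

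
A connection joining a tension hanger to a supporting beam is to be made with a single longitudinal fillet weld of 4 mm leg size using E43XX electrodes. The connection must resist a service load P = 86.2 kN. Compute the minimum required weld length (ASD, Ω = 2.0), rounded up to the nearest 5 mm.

L = 240 mm

E43XX → F_EXX = 430 MPa.
Throat t_e = 0.707 × 4 = 2.828 mm.
r_n/Ω = (0.6 × 430 × 2.828) / 2.0 = 364.8 N/mm = 0.3648 kN/mm.
L_req = P / (r_n/Ω) = 86.2 / 0.3648 = 236.3 mm total.
Round up → use L = 240 mm.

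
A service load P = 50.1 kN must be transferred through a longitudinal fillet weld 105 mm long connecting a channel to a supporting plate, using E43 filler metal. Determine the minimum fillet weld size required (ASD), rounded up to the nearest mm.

E43XX → F_EXX = 430 MPa.
Total weld length L = 105 mm.
Required throat t_e = P × Ω / (0.6 F_EXX × L) = 50.1 × 2.0 / (0.6 × 430 × 105 × 10⁻³) = 3.699 mm.
Required leg w = t_e / 0.707 = 5.232 mm → use 6 mm.

w = 6 mm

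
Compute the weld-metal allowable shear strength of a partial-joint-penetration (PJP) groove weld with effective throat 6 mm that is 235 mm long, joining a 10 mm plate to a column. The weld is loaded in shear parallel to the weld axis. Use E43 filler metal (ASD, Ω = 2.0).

E43XX → F_EXX = 430 MPa.
Effective throat (given) t_e = 6 mm.
A_we = 6 × 235 = 1410 mm².
F_nw = 0.6 F_EXX = 258 MPa.
R_n/Ω = (258 × 1410) / 2.0 × 10⁻³ = 181.9 kN.

R_n/Ω ≈ 182 kN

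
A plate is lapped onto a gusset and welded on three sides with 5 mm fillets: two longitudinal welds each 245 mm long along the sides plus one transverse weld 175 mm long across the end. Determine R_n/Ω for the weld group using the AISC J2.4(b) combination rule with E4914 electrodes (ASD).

E49XX → F_EXX = 490 MPa.
t_e = 0.707 × 5 = 3.535 mm.
R_nwl = 0.6 × 490 × 3.535 × 490 × 10⁻³ = 509.3 kN (longitudinal, 2 welds).
R_nwt = 0.6 × 490 × 3.535 × 175 × 10⁻³ = 181.9 kN (transverse, base value).
(i) R_nwl + R_nwt = 691.1 kN; (ii) 0.85 R_nwl + 1.5 R_nwt = 705.7 kN.
R_n = max = 705.7 kN [governs: (ii)]; R_n/Ω = 352.8 kN.

R_n/Ω ≈ 353 kN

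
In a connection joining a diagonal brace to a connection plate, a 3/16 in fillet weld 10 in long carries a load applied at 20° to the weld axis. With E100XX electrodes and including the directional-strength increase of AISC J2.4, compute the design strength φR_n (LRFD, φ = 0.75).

φR_n ≈ 65.6 kips

E100XX → F_EXX = 100 ksi.
t_e = 0.707 × 0.1875 = 0.1326 in; A_we = 0.1326 × 10 = 1.326 in².
Directional factor: 1.0 + 0.5 sin^1.5(20°) = 1.1.
F_nw = 0.6 × 100 × 1.1 = 66 ksi.
φR_n = 0.75 × 66 × 1.326 = 65.62 kips.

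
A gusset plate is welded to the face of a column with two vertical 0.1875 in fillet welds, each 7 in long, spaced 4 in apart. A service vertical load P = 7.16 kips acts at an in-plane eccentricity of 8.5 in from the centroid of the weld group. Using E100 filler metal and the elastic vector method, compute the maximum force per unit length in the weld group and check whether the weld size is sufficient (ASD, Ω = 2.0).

E100XX → F_EXX = 100 ksi.
Total weld length L_w = 14 in. Treat welds as unit-width lines.
Polar moment about centroid: J = 2[d³/12 + d(b/2)²] = 2[7³/12 + 7×2²] = 113.2 in³.
Direct shear f_v = P/L_w = 7.16 / 14 = 0.5114 kip/in (vertical).
Torsion M = P·e = 7.16 × 8.5 = 60.86 kip·in.
Critical point at (x, y) = (2, 3.5) from centroid. f_tx = M·y/J = 1.882 kip/in; f_ty = M·x/J = 1.076 kip/in.
Resultant f_max = √[f_tx² + (f_v + f_ty)²] = √[1.882² + (0.5114 + 1.076)²] = 2.462 kip/in.
Capacity per unit length: r_n/Ω = (1/2.0) × 0.6 × 100 × (0.707 × 0.1875) = 3.977 kip/in.
2.462 ≤ 3.977 → adequate.

f_max ≈ 2.46 kip/in; adequate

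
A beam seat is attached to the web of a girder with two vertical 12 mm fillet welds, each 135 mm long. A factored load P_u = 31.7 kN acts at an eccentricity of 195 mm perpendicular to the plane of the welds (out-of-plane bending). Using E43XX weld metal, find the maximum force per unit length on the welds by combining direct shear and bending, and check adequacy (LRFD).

E43XX → F_EXX = 430 MPa.
L_w = 2 × 135 = 270 mm; section modulus (unit throat) S = 2 × L²/6 = 6075 mm².
Direct shear f_v = P/L_w = 31.7×10³/270 = 117.4 N/mm.
Moment M = P × e = 31.7×10³ × 195 = 6181500 N·mm; bending f_b = M/S = 1018 N/mm.
f_max = √(f_v² + f_b²) = √(117.4² + 1018²) = 1024 N/mm.
φr_n = 0.75 × 0.6 × 430 × (0.707 × 12) = 1642 N/mm → adequate.

f_max ≈ 1020 N/mm; adequate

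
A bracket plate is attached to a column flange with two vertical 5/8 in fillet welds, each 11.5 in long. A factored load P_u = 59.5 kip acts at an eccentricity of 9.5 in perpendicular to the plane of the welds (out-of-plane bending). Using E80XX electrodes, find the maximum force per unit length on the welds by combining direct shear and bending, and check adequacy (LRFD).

f_max ≈ 13.1 kip/in; adequate

E80XX → F_EXX = 80 ksi.
L_w = 2 × 11.5 = 23 in; section modulus (unit throat) S = 2 × L²/6 = 44.08 in².
Direct shear f_v = P/L_w = 59.5/23 = 2.587 kip/in.
Moment M = P × e = 59.5 × 9.5 = 565.25 kip·in; bending f_b = M/S = 12.82 kip/in.
f_max = √(f_v² + f_b²) = √(2.587² + 12.82²) = 13.08 kip/in.
φr_n = 0.75 × 0.6 × 80 × (0.707 × 0.625) = 15.91 kip/in → adequate.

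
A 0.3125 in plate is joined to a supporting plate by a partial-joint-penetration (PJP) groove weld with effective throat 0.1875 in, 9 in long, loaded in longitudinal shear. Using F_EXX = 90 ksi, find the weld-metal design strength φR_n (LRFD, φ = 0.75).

φR_n ≈ 68.3 kips

Effective throat (given) t_e = 0.1875 in.
A_we = 0.1875 × 9 = 1.688 in².
F_nw = 0.6 F_EXX = 54 ksi.
φR_n = 0.75 × 54 × 1.688 = 68.34 kips.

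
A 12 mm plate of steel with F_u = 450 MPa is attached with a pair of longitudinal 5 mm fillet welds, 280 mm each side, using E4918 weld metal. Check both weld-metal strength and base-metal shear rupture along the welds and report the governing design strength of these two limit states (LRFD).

E49XX → F_EXX = 490 MPa.
t_e = 0.707 × 5 = 3.535 mm; L = 560 mm.
Weld metal: φR_n = 0.75 × 0.6 × 490 × 3.535 × 560 × 10⁻³ = 436.5 kN.
Base metal (shear rupture): φR_n = 0.75 × 0.6 × 450 × 12 × 560 × 10⁻³ = 1361 kN.
Governing: weld metal.

φR_n ≈ 437 kN (weld metal governs)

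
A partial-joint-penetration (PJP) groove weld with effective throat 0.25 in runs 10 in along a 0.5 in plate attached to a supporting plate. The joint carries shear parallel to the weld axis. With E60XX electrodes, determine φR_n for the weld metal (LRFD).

φR_n ≈ 67.5 kips

E60XX → F_EXX = 60 ksi.
Effective throat (given) t_e = 0.25 in.
A_we = 0.25 × 10 = 2.5 in².
F_nw = 0.6 F_EXX = 36 ksi.
φR_n = 0.75 × 36 × 2.5 = 67.5 kips.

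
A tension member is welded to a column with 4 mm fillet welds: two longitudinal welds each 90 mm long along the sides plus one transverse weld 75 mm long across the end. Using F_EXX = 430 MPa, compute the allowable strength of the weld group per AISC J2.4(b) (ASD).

t_e = 0.707 × 4 = 2.828 mm.
R_nwl = 0.6 × 430 × 2.828 × 180 × 10⁻³ = 131.3 kN (longitudinal, 2 welds).
R_nwt = 0.6 × 430 × 2.828 × 75 × 10⁻³ = 54.72 kN (transverse, base value).
(i) R_nwl + R_nwt = 186.1 kN; (ii) 0.85 R_nwl + 1.5 R_nwt = 193.7 kN.
R_n = max = 193.7 kN [governs: (ii)]; R_n/Ω = 96.86 kN.

R_n/Ω ≈ 96.9 kN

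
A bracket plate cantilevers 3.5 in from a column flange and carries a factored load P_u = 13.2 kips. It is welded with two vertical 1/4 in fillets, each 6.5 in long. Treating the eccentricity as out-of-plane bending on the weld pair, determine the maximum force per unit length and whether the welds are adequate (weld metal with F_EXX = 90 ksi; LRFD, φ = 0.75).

f_max ≈ 3.43 kip/in; adequate

L_w = 2 × 6.5 = 13 in; section modulus (unit throat) S = 2 × L²/6 = 14.08 in².
Direct shear f_v = P/L_w = 13.2/13 = 1.015 kip/in.
Moment M = P × e = 13.2 × 3.5 = 46.2 kip·in; bending f_b = M/S = 3.28 kip/in.
f_max = √(f_v² + f_b²) = √(1.015² + 3.28²) = 3.434 kip/in.
φr_n = 0.75 × 0.6 × 90 × (0.707 × 0.25) = 7.158 kip/in → adequate.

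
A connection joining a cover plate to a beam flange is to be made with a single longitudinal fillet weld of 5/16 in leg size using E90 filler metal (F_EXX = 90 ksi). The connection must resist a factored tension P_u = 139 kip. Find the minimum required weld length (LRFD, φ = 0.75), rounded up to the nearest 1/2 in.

Throat t_e = 0.707 × 0.3125 = 0.2209 in.
φr_n = 0.75 × 0.6 × 90 × 0.2209 = 8.948 kip/in.
L_req = P_u / φr_n = 139 / 8.948 = 15.53 in total.
Round up → use L = 16 in.

L = 16 in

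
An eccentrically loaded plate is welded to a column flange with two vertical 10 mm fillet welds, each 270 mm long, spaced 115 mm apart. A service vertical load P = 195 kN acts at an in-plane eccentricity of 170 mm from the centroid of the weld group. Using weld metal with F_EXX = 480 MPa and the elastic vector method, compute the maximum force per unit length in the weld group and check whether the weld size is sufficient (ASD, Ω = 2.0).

f_max ≈ 1150 N/mm; NOT adequate

Total weld length L_w = 540 mm. Treat welds as unit-width lines.
Polar moment about centroid: J = 2[d³/12 + d(b/2)²] = 2[270³/12 + 270×57.5²] = 5066000 mm³.
Direct shear f_v = P/L_w = 195×10³ / 540 = 361.1 N/mm (vertical).
Torsion M = P·e = 195×10³ × 170 = 33150000 N·mm.
Critical point at (x, y) = (57.5, 135) from centroid. f_tx = M·y/J = 883.4 N/mm; f_ty = M·x/J = 376.3 N/mm.
Resultant f_max = √[f_tx² + (f_v + f_ty)²] = √[883.4² + (361.1 + 376.3)²] = 1151 N/mm.
Capacity per unit length: r_n/Ω = (1/2.0) × 0.6 × 480 × (0.707 × 10) = 1018 N/mm.
1151 > 1018 → NOT adequate.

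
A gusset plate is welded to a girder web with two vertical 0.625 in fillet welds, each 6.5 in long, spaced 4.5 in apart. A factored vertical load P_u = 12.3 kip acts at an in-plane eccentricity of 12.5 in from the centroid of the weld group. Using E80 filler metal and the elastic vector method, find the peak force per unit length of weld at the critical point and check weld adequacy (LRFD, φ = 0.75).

E80XX → F_EXX = 80 ksi.
Total weld length L_w = 13 in. Treat welds as unit-width lines.
Polar moment about centroid: J = 2[d³/12 + d(b/2)²] = 2[6.5³/12 + 6.5×2.25²] = 111.6 in³.
Direct shear f_v = P/L_w = 12.3 / 13 = 0.9462 kip/in (vertical).
Torsion M = P·e = 12.3 × 12.5 = 153.75 kip·in.
Critical point at (x, y) = (2.25, 3.25) from centroid. f_tx = M·y/J = 4.478 kip/in; f_ty = M·x/J = 3.1 kip/in.
Resultant f_max = √[f_tx² + (f_v + f_ty)²] = √[4.478² + (0.9462 + 3.1)²] = 6.036 kip/in.
Capacity per unit length: φr_n = 0.75 × 0.6 × 80 × (0.707 × 0.625) = 15.91 kip/in.
6.036 ≤ 15.91 → adequate.

f_max ≈ 6.04 kip/in; adequate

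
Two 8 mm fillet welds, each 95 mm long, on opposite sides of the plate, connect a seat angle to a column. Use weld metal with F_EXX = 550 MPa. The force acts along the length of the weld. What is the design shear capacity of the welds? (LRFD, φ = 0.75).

Effective throat t_e = 0.707 × 8 = 5.656 mm.
Total length L = 190 mm; A_we = 5.656 × 190 = 1075 mm².
F_nw = 0.6 F_EXX = 0.6 × 550 = 330 MPa.
φR_n = 0.75 × 330 × 1075 × 10⁻³ = 266 kN.

φR_n ≈ 266 kN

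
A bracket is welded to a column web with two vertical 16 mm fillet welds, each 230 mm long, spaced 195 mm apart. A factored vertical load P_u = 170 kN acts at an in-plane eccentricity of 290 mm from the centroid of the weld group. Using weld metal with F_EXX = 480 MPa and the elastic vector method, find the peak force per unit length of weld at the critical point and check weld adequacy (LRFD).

Total weld length L_w = 460 mm. Treat welds as unit-width lines.
Polar moment about centroid: J = 2[d³/12 + d(b/2)²] = 2[230³/12 + 230×97.5²] = 6401000 mm³.
Direct shear f_v = P/L_w = 170×10³ / 460 = 369.6 N/mm (vertical).
Torsion M = P·e = 170×10³ × 290 = 49300000 N·mm.
Critical point at (x, y) = (97.5, 115) from centroid. f_tx = M·y/J = 885.8 N/mm; f_ty = M·x/J = 751 N/mm.
Resultant f_max = √[f_tx² + (f_v + f_ty)²] = √[885.8² + (369.6 + 751)²] = 1428 N/mm.
Capacity per unit length: φr_n = 0.75 × 0.6 × 480 × (0.707 × 16) = 2443 N/mm.
1428 ≤ 2443 → adequate.

f_max ≈ 1430 N/mm; adequate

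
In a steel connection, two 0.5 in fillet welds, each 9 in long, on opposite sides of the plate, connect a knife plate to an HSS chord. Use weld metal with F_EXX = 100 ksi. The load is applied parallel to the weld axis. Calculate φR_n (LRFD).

φR_n ≈ 286 kips

Effective throat t_e = 0.707 × 0.5 = 0.3535 in.
Total length L = 18 in; A_we = 0.3535 × 18 = 6.363 in².
F_nw = 0.6 F_EXX = 0.6 × 100 = 60 ksi.
φR_n = 0.75 × 60 × 6.363 = 286.3 kips.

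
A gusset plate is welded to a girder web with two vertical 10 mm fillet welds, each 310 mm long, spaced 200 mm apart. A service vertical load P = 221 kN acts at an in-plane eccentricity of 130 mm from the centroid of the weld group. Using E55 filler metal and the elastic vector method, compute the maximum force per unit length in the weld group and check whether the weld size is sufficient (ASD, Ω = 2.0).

E55XX → F_EXX = 550 MPa.
Total weld length L_w = 620 mm. Treat welds as unit-width lines.
Polar moment about centroid: J = 2[d³/12 + d(b/2)²] = 2[310³/12 + 310×100²] = 11170000 mm³.
Direct shear f_v = P/L_w = 221×10³ / 620 = 356.5 N/mm (vertical).
Torsion M = P·e = 221×10³ × 130 = 28730000 N·mm.
Critical point at (x, y) = (100, 155) from centroid. f_tx = M·y/J = 398.8 N/mm; f_ty = M·x/J = 257.3 N/mm.
Resultant f_max = √[f_tx² + (f_v + f_ty)²] = √[398.8² + (356.5 + 257.3)²] = 732 N/mm.
Capacity per unit length: r_n/Ω = (1/2.0) × 0.6 × 550 × (0.707 × 10) = 1167 N/mm.
732 ≤ 1167 → adequate.

f_max ≈ 732 N/mm; adequate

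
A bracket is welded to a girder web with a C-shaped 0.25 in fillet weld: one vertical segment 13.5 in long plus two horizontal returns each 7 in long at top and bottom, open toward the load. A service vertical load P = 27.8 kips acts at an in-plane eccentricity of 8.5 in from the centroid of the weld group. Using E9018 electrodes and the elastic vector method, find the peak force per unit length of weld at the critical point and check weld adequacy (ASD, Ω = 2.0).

f_max ≈ 2.78 kip/in; adequate

E90XX → F_EXX = 90 ksi.
Total weld length L_w = 27.5 in. Treat welds as unit-width lines.
Centroid: x̄ = 2×7×3.5 / 27.5 = 1.782 in from the vertical weld.
Polar moment about centroid: J = I_x + I_y = [13.5³/12 + 2×7×6.75²] + [13.5×1.782² + 2(7³/12 + 7×1.718²)] = 984.3 in³.
Direct shear f_v = P/L_w = 27.8 / 27.5 = 1.011 kip/in (vertical).
Torsion M = P·e = 27.8 × 8.5 = 236.3 kip·in.
Critical point at (x, y) = (5.218, 6.75) from centroid. f_tx = M·y/J = 1.621 kip/in; f_ty = M·x/J = 1.253 kip/in.
Resultant f_max = √[f_tx² + (f_v + f_ty)²] = √[1.621² + (1.011 + 1.253)²] = 2.784 kip/in.
Capacity per unit length: r_n/Ω = (1/2.0) × 0.6 × 90 × (0.707 × 0.25) = 4.772 kip/in.
2.784 ≤ 4.772 → adequate.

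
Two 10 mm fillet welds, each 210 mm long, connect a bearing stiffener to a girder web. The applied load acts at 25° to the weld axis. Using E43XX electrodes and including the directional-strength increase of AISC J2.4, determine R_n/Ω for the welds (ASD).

R_n/Ω ≈ 436 kN

E43XX → F_EXX = 430 MPa.
t_e = 0.707 × 10 = 7.07 mm; A_we = 7.07 × 420 = 2969 mm².
Directional factor: 1.0 + 0.5 sin^1.5(25°) = 1.137.
F_nw = 0.6 × 430 × 1.137 = 293.4 MPa.
R_n/Ω = (293.4 × 2969) / 2.0 × 10⁻³ = 435.7 kN.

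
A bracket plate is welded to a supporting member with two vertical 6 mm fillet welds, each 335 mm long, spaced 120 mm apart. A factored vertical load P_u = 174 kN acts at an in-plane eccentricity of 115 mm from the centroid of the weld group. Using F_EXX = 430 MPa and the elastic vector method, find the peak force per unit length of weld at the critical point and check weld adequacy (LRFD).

Total weld length L_w = 670 mm. Treat welds as unit-width lines.
Polar moment about centroid: J = 2[d³/12 + d(b/2)²] = 2[335³/12 + 335×60²] = 8678000 mm³.
Direct shear f_v = P/L_w = 174×10³ / 670 = 259.7 N/mm (vertical).
Torsion M = P·e = 174×10³ × 115 = 20010000 N·mm.
Critical point at (x, y) = (60, 167.5) from centroid. f_tx = M·y/J = 386.2 N/mm; f_ty = M·x/J = 138.4 N/mm.
Resultant f_max = √[f_tx² + (f_v + f_ty)²] = √[386.2² + (259.7 + 138.4)²] = 554.6 N/mm.
Capacity per unit length: φr_n = 0.75 × 0.6 × 430 × (0.707 × 6) = 820.8 N/mm.
554.6 ≤ 820.8 → adequate.

f_max ≈ 555 N/mm; adequate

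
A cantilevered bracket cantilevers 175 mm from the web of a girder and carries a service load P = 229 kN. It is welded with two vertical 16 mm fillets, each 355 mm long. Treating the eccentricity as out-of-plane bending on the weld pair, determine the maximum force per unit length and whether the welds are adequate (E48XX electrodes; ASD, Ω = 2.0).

E48XX → F_EXX = 480 MPa.
L_w = 2 × 355 = 710 mm; section modulus (unit throat) S = 2 × L²/6 = 42010 mm².
Direct shear f_v = P/L_w = 229×10³/710 = 322.5 N/mm.
Moment M = P × e = 229×10³ × 175 = 40075000 N·mm; bending f_b = M/S = 954 N/mm.
f_max = √(f_v² + f_b²) = √(322.5² + 954²) = 1007 N/mm.
r_n/Ω = (1/2.0) × 0.6 × 480 × (0.707 × 16) = 1629 N/mm → adequate.

f_max ≈ 1010 N/mm; adequate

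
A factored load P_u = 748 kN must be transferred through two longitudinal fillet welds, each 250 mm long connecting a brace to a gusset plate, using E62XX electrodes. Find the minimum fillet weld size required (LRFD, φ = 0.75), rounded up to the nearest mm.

E62XX → F_EXX = 620 MPa.
Total weld length L = 500 mm.
Required throat t_e = P_u / (φ × 0.6 F_EXX × L) = 748 / (0.75 × 0.6 × 620 × 500 × 10⁻³) = 5.362 mm.
Required leg w = t_e / 0.707 = 7.584 mm → use 8 mm.

w = 8 mm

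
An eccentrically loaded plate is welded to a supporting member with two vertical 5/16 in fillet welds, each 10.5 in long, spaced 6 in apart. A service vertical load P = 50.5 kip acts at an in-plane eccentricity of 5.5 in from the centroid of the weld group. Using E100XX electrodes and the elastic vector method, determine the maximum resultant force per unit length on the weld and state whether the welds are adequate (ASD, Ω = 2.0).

E100XX → F_EXX = 100 ksi.
Total weld length L_w = 21 in. Treat welds as unit-width lines.
Polar moment about centroid: J = 2[d³/12 + d(b/2)²] = 2[10.5³/12 + 10.5×3²] = 381.9 in³.
Direct shear f_v = P/L_w = 50.5 / 21 = 2.405 kip/in (vertical).
Torsion M = P·e = 50.5 × 5.5 = 277.75 kip·in.
Critical point at (x, y) = (3, 5.25) from centroid. f_tx = M·y/J = 3.818 kip/in; f_ty = M·x/J = 2.182 kip/in.
Resultant f_max = √[f_tx² + (f_v + f_ty)²] = √[3.818² + (2.405 + 2.182)²] = 5.968 kip/in.
Capacity per unit length: r_n/Ω = (1/2.0) × 0.6 × 100 × (0.707 × 0.3125) = 6.628 kip/in.
5.968 ≤ 6.628 → adequate.

f_max ≈ 5.97 kip/in; adequate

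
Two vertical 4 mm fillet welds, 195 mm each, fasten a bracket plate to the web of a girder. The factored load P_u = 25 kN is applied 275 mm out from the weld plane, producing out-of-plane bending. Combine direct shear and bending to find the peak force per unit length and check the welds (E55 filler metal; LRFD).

E55XX → F_EXX = 550 MPa.
L_w = 2 × 195 = 390 mm; section modulus (unit throat) S = 2 × L²/6 = 12680 mm².
Direct shear f_v = P/L_w = 25×10³/390 = 64.1 N/mm.
Moment M = P × e = 25×10³ × 275 = 6875000 N·mm; bending f_b = M/S = 542.4 N/mm.
f_max = √(f_v² + f_b²) = √(64.1² + 542.4²) = 546.2 N/mm.
φr_n = 0.75 × 0.6 × 550 × (0.707 × 4) = 699.9 N/mm → adequate.

f_max ≈ 546 N/mm; adequate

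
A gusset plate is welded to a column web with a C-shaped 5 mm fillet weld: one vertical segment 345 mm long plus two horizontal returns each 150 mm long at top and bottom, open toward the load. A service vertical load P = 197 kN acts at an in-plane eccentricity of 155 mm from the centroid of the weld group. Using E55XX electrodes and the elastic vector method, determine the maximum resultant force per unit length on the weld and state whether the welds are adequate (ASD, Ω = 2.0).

f_max ≈ 677 N/mm; NOT adequate

E55XX → F_EXX = 550 MPa.
Total weld length L_w = 645 mm. Treat welds as unit-width lines.
Centroid: x̄ = 2×150×75 / 645 = 34.88 mm from the vertical weld.
Polar moment about centroid: J = I_x + I_y = [345³/12 + 2×150×172.5²] + [345×34.88² + 2(150³/12 + 150×40.12²)] = 13810000 mm³.
Direct shear f_v = P/L_w = 197×10³ / 645 = 305.4 N/mm (vertical).
Torsion M = P·e = 197×10³ × 155 = 30535000 N·mm.
Critical point at (x, y) = (115.1, 172.5) from centroid. f_tx = M·y/J = 381.3 N/mm; f_ty = M·x/J = 254.5 N/mm.
Resultant f_max = √[f_tx² + (f_v + f_ty)²] = √[381.3² + (305.4 + 254.5)²] = 677.4 N/mm.
Capacity per unit length: r_n/Ω = (1/2.0) × 0.6 × 550 × (0.707 × 5) = 583.3 N/mm.
677.4 > 583.3 → NOT adequate.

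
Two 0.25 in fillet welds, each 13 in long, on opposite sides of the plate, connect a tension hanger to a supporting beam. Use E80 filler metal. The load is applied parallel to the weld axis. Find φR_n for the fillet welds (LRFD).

φR_n ≈ 165 kip

E80XX → F_EXX = 80 ksi.
Effective throat t_e = 0.707 × 0.25 = 0.1767 in.
Total length L = 26 in; A_we = 0.1767 × 26 = 4.595 in².
F_nw = 0.6 F_EXX = 0.6 × 80 = 48 ksi.
φR_n = 0.75 × 48 × 4.595 = 165.4 kip.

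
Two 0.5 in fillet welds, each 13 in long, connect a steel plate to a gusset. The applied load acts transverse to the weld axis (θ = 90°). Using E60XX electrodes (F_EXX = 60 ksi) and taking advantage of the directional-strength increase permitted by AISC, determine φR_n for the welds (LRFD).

φR_n ≈ 372 kips

t_e = 0.707 × 0.5 = 0.3535 in; A_we = 0.3535 × 26 = 9.191 in².
Directional factor: 1.0 + 0.5 sin^1.5(90°) = 1.5.
F_nw = 0.6 × 60 × 1.5 = 54 ksi.
φR_n = 0.75 × 54 × 9.191 = 372.2 kips.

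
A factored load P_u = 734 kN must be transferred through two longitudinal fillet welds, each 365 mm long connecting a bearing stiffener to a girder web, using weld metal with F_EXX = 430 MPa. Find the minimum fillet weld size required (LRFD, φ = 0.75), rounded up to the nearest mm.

Total weld length L = 730 mm.
Required throat t_e = P_u / (φ × 0.6 F_EXX × L) = 734 / (0.75 × 0.6 × 430 × 730 × 10⁻³) = 5.196 mm.
Required leg w = t_e / 0.707 = 7.35 mm → use 8 mm.

w = 8 mm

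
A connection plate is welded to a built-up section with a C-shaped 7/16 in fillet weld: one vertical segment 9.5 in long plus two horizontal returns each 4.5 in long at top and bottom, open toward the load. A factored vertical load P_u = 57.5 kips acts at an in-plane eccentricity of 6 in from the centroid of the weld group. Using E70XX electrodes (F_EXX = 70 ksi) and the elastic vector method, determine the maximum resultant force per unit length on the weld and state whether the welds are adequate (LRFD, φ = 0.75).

Total weld length L_w = 18.5 in. Treat welds as unit-width lines.
Centroid: x̄ = 2×4.5×2.25 / 18.5 = 1.095 in from the vertical weld.
Polar moment about centroid: J = I_x + I_y = [9.5³/12 + 2×4.5×4.75²] + [9.5×1.095² + 2(4.5³/12 + 4.5×1.155²)] = 313.1 in³.
Direct shear f_v = P/L_w = 57.5 / 18.5 = 3.108 kip/in (vertical).
Torsion M = P·e = 57.5 × 6 = 345 kip·in.
Critical point at (x, y) = (3.405, 4.75) from centroid. f_tx = M·y/J = 5.234 kip/in; f_ty = M·x/J = 3.752 kip/in.
Resultant f_max = √[f_tx² + (f_v + f_ty)²] = √[5.234² + (3.108 + 3.752)²] = 8.629 kip/in.
Capacity per unit length: φr_n = 0.75 × 0.6 × 70 × (0.707 × 0.4375) = 9.743 kip/in.
8.629 ≤ 9.743 → adequate.

f_max ≈ 8.63 kip/in; adequate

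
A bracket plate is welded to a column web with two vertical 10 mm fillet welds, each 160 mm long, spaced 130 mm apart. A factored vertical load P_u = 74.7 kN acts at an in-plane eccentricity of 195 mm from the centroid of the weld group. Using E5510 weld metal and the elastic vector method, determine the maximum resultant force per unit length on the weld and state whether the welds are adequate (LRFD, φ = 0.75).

E55XX → F_EXX = 550 MPa.
Total weld length L_w = 320 mm. Treat welds as unit-width lines.
Polar moment about centroid: J = 2[d³/12 + d(b/2)²] = 2[160³/12 + 160×65²] = 2035000 mm³.
Direct shear f_v = P/L_w = 74.7×10³ / 320 = 233.4 N/mm (vertical).
Torsion M = P·e = 74.7×10³ × 195 = 14566000 N·mm.
Critical point at (x, y) = (65, 80) from centroid. f_tx = M·y/J = 572.7 N/mm; f_ty = M·x/J = 465.3 N/mm.
Resultant f_max = √[f_tx² + (f_v + f_ty)²] = √[572.7² + (233.4 + 465.3)²] = 903.5 N/mm.
Capacity per unit length: φr_n = 0.75 × 0.6 × 550 × (0.707 × 10) = 1750 N/mm.
903.5 ≤ 1750 → adequate.

f_max ≈ 904 N/mm; adequate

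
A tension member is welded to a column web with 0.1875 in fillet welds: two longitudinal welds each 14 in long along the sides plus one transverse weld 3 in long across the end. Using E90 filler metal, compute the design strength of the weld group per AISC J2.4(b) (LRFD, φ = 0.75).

φR_n ≈ 166 kips

E90XX → F_EXX = 90 ksi.
t_e = 0.707 × 0.1875 = 0.1326 in.
R_nwl = 0.6 × 90 × 0.1326 × 28 = 200.4 kips (longitudinal, 2 welds).
R_nwt = 0.6 × 90 × 0.1326 × 3 = 21.48 kips (transverse, base value).
(i) R_nwl + R_nwt = 221.9 kips; (ii) 0.85 R_nwl + 1.5 R_nwt = 202.6 kips.
R_n = max = 221.9 kips [governs: (i)]; φR_n = 166.4 kips.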